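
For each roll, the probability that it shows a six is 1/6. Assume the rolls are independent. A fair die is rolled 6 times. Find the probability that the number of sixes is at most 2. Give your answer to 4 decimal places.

0.9377

X ~ Binomial(6, 0.166667); P(X ≤ 2) = Σ C(6,k) p^k (1−p)^(6−k) over k:
  k=0: C(6,0)·0.166667^0·0.833333^6 = 0.334898
  k=1: C(6,1)·0.166667^1·0.833333^5 = 0.401878
  k=2: C(6,2)·0.166667^2·0.833333^4 = 0.200939
Total = 0.937714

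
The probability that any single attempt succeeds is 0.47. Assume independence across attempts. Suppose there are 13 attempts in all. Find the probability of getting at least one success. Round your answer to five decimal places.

0.99974

P(at least one) = 1 − P(none) = 1 − (1 − 0.47)^13
= 1 − 0.0002604 = 0.9997396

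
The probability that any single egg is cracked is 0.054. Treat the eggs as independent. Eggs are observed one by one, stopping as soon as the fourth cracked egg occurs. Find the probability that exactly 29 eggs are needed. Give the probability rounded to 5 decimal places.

Y = trial on which the fourth success occurs; negative binomial, r=4, p=0.054.
P(Y=29) = C(28,3) · p^4 · (1−p)^25
= 3276 · 8.5031e-06 · 0.24962 = 0.0069534

0.00695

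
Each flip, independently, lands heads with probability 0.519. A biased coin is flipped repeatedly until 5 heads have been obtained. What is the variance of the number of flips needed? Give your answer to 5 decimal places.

8.92854

Y = total flips until the fifth success; negative binomial with r=5, p=0.519.
Var(Y) = r(1−p)/p² = 5·0.481 / 0.519² = 8.9285383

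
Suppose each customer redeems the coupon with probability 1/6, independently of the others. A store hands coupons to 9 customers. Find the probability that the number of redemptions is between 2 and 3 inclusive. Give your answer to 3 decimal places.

0.409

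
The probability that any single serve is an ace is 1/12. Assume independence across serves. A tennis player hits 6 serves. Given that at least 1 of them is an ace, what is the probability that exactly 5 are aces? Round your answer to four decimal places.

X ~ Binomial(6, 0.083333). Want P(X=5 | X≥1) = P(X=5) / P(X≥1).
P(X=5) = C(6,5)·0.083333^5·0.916667^1 = 0.000022
P(X≥1) = 1 − 0.593292 = 0.406708
Ratio = 0.000022 / 0.406708 = 0.000054

0.0001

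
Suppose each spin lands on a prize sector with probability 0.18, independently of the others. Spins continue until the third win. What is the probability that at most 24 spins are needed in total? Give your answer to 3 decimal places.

Finishing within 24 spins ⇔ at least 3 successes in the first 24. With X ~ Binomial(24, 0.18), P(Y ≤ 24) = 1 − P(X ≤ 2).
  k=0: C(24,0)·0.18^0·0.82^24 = 0.00854
  k=1: C(24,1)·0.18^1·0.82^23 = 0.04500
  k=2: C(24,2)·0.18^2·0.82^22 = 0.11359
1 − 0.16714 = 0.83286

0.833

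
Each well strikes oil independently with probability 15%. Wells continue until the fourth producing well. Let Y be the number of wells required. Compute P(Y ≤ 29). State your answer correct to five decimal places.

0.65130

Finishing within 29 wells ⇔ at least 4 successes in the first 29. With X ~ Binomial(29, 0.15), P(Y ≤ 29) = 1 − P(X ≤ 3).
  k=0: C(29,0)·0.15^0·0.85^29 = 0.0089774
  k=1: C(29,1)·0.15^1·0.85^28 = 0.0459430
  k=2: C(29,2)·0.15^2·0.85^27 = 0.1135062
  k=3: C(29,3)·0.15^3·0.85^26 = 0.1802745
1 − 0.3487011 = 0.6512989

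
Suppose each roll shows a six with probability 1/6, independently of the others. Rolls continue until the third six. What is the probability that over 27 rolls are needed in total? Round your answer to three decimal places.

Needing more than 27 rolls ⇔ fewer than 3 successes in the first 27. With X ~ Binomial(27, 0.166667), P(Y > 27) = P(X ≤ 2).
  k=0: C(27,0)·0.166667^0·0.833333^27 = 0.00728
  k=1: C(27,1)·0.166667^1·0.833333^26 = 0.03931
  k=2: C(27,2)·0.166667^2·0.833333^25 = 0.10221
P(X ≤ 2) = 0.14879

0.149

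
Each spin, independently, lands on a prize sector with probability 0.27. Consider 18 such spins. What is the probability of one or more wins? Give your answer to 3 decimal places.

0.997

P(at least one) = 1 − P(none) = 1 − (1 − 0.27)^18
= 1 − 0.00347 = 0.99653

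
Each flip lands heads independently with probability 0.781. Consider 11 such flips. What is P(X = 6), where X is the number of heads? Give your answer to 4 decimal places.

X ~ Binomial(n=11, p=0.781).
P(X=6) = C(11,6) · p^6 · (1−p)^5
= 462 · 0.22694 · 0.00050376 = 0.052816

0.0528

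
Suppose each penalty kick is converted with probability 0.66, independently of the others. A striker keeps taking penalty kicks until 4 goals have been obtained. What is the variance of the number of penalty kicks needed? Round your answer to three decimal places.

3.122

Y = total penalty kicks until the fourth success; negative binomial with r=4, p=0.66.
Var(Y) = r(1−p)/p² = 4·0.34 / 0.66² = 3.12213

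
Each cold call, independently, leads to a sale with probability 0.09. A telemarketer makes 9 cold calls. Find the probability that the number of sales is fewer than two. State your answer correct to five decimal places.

X ~ Binomial(9, 0.09); P(X ≤ 1) = Σ C(9,k) p^k (1−p)^(9−k) over k:
  k=0: C(9,0)·0.09^0·0.91^9 = 0.4279298
  k=1: C(9,1)·0.09^1·0.91^8 = 0.3809045
Total = 0.8088343

0.80883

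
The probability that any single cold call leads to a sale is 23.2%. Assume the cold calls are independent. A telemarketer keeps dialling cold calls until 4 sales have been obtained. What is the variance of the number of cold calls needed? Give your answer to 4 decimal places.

Y = total cold calls until the fourth success; negative binomial with r=4, p=0.232.
Var(Y) = r(1−p)/p² = 4·0.768 / 0.232² = 57.074911

57.0749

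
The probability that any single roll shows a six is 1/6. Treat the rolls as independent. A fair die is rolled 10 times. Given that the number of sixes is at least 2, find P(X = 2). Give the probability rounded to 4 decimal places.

0.5640

X ~ Binomial(10, 0.166667). Want P(X=2 | X≥2) = P(X=2) / P(X≥2).
P(X=2) = C(10,2)·0.166667^2·0.833333^8 = 0.290710
P(X≥2) = 1 − 0.161506 − 0.323011 = 0.515483
Ratio = 0.290710 / 0.515483 = 0.563956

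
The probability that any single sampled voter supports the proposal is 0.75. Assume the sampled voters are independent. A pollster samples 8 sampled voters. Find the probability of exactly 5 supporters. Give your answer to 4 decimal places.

0.2076

X ~ Binomial(n=8, p=0.75).
P(X=5) = C(8,5) · p^5 · (1−p)^3
= 56 · 0.2373 · 0.015625 = 0.207642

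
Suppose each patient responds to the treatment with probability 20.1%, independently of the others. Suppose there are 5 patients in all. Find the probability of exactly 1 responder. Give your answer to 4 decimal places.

X ~ Binomial(n=5, p=0.201).
P(X=1) = C(5,1) · p^1 · (1−p)^4
= 5 · 0.201 · 0.40756 = 0.409594

0.4096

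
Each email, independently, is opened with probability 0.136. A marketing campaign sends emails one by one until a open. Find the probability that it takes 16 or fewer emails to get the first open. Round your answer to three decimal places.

0.904

Y = number of emails to the first success; geometric, p = 0.136.
P(Y ≤ 16) = 1 − (1−p)^16 = 1 − 0.09643 = 0.90357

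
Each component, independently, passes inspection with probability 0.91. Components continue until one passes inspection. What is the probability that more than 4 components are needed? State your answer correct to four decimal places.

0.0001

Y = number of components to the first success; geometric, p = 0.91.
P(Y > 4) = P(first 4 all fail) = (1−p)^4 = 0.000066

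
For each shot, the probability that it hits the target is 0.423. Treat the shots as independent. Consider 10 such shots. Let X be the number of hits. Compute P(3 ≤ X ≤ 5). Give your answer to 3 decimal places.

0.660

X ~ Binomial(10, 0.423); P(3 ≤ X ≤ 5) = Σ C(10,k) p^k (1−p)^(10−k) over k:
  k=3: C(10,3)·0.423^3·0.577^7 = 0.19339
  k=4: C(10,4)·0.423^4·0.577^6 = 0.24811
  k=5: C(10,5)·0.423^5·0.577^5 = 0.21826
Total = 0.65976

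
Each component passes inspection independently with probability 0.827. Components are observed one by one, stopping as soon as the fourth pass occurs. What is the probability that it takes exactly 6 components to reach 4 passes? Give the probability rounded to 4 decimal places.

Y = trial on which the fourth success occurs; negative binomial, r=4, p=0.827.
P(Y=6) = C(5,3) · p^4 · (1−p)^2
= 10 · 0.46776 · 0.029929 = 0.139996

0.1400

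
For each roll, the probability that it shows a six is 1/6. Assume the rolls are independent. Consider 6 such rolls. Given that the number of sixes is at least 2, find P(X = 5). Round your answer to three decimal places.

X ~ Binomial(6, 0.166667). Want P(X=5 | X≥2) = P(X=5) / P(X≥2).
P(X=5) = C(6,5)·0.166667^5·0.833333^1 = 0.00064
P(X≥2) = 1 − 0.33490 − 0.40188 = 0.26322
Ratio = 0.00064 / 0.26322 = 0.00244

0.002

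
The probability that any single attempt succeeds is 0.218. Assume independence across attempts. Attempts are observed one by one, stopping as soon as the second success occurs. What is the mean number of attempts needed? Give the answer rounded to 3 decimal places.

9.174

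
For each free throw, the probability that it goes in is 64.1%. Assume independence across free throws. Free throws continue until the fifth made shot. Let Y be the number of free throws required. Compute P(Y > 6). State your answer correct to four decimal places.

Needing more than 6 free throws ⇔ fewer than 5 successes in the first 6. With X ~ Binomial(6, 0.641), P(Y > 6) = P(X ≤ 4).
  k=0: C(6,0)·0.641^0·0.359^6 = 0.002141
  k=1: C(6,1)·0.641^1·0.359^5 = 0.022934
  k=2: C(6,2)·0.641^2·0.359^4 = 0.102373
  k=3: C(6,3)·0.641^3·0.359^3 = 0.243718
  k=4: C(6,4)·0.641^4·0.359^2 = 0.326372
P(X ≤ 4) = 0.697537

0.6975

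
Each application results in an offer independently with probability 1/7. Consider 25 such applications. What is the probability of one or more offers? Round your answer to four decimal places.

0.9788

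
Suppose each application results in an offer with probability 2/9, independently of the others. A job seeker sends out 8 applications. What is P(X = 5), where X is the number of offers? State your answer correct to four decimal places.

0.0143

X ~ Binomial(n=8, p=0.222222).
P(X=5) = C(8,5) · p^5 · (1−p)^3
= 56 · 0.00054192 · 0.47051 = 0.014279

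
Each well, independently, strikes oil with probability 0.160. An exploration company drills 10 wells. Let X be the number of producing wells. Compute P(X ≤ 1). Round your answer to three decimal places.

X ~ Binomial(10, 0.16); P(X ≤ 1) = Σ C(10,k) p^k (1−p)^(10−k) over k:
  k=0: C(10,0)·0.16^0·0.84^10 = 0.17490
  k=1: C(10,1)·0.16^1·0.84^9 = 0.33315
Total = 0.50805

0.508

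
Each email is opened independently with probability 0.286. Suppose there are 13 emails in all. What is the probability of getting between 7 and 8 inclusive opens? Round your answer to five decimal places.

0.04628

X ~ Binomial(13, 0.286); P(7 ≤ X ≤ 8) = Σ C(13,k) p^k (1−p)^(13−k) over k:
  k=7: C(13,7)·0.286^7·0.714^6 = 0.0355851
  k=8: C(13,8)·0.286^8·0.714^5 = 0.0106905
Total = 0.0462756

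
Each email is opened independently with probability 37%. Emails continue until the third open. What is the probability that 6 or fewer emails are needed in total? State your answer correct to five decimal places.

0.39367

Finishing within 6 emails ⇔ at least 3 successes in the first 6. With X ~ Binomial(6, 0.37), P(Y ≤ 6) = 1 − P(X ≤ 2).
  k=0: C(6,0)·0.37^0·0.63^6 = 0.0625235
  k=1: C(6,1)·0.37^1·0.63^5 = 0.2203209
  k=2: C(6,2)·0.37^2·0.63^4 = 0.3234871
1 − 0.6063315 = 0.3936685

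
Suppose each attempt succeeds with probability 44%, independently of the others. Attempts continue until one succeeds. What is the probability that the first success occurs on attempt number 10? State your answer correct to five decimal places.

Geometric (trials to first success), p = 0.44.
P(Y = 10) = (1−p)^9 · p = 0.0054162 · 0.44 = 0.0023831

0.00238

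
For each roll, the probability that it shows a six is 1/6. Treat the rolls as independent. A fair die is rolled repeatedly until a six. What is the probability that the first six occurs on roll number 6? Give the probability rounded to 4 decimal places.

0.0670

Geometric (trials to first success), p = 0.166667.
P(Y = 6) = (1−p)^5 · p = 0.40188 · 0.166667 = 0.066980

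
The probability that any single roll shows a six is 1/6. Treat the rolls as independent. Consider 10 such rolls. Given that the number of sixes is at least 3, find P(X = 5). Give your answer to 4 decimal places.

0.0579

X ~ Binomial(10, 0.166667). Want P(X=5 | X≥3) = P(X=5) / P(X≥3).
P(X=5) = C(10,5)·0.166667^5·0.833333^5 = 0.013024
P(X≥3) = 1 − 0.161506 − 0.323011 − 0.290710 = 0.224773
Ratio = 0.013024 / 0.224773 = 0.057942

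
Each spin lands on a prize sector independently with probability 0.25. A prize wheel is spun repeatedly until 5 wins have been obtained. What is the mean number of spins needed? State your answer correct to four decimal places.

Y = total spins until the fifth success; negative binomial with r=5, p=0.25.
E[Y] = r / p = 5 / 0.25 = 20.000000

20.0000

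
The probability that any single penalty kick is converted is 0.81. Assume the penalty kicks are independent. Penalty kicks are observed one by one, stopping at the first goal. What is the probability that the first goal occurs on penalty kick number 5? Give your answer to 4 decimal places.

0.0011

Geometric (trials to first success), p = 0.81.
P(Y = 5) = (1−p)^4 · p = 0.0013032 · 0.81 = 0.001056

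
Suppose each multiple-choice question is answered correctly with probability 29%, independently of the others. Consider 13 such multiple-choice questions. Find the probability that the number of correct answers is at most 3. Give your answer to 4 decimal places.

0.4522

X ~ Binomial(13, 0.29); P(X ≤ 3) = Σ C(13,k) p^k (1−p)^(13−k) over k:
  k=0: C(13,0)·0.29^0·0.71^13 = 0.011651
  k=1: C(13,1)·0.29^1·0.71^12 = 0.061865
  k=2: C(13,2)·0.29^2·0.71^11 = 0.151612
  k=3: C(13,3)·0.29^3·0.71^10 = 0.227062
Total = 0.452188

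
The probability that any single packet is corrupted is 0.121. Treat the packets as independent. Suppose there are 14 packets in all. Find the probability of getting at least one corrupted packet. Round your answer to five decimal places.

0.83562

P(at least one) = 1 − P(none) = 1 − (1 − 0.121)^14
= 1 − 0.1643782 = 0.8356218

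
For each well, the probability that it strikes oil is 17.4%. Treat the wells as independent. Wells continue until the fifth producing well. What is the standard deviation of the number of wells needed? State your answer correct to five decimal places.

11.67954

Y = total wells until the fifth success; negative binomial with r=5, p=0.174.
SD(Y) = √[r(1−p)/p²] = √(136.4116792) = 11.6795411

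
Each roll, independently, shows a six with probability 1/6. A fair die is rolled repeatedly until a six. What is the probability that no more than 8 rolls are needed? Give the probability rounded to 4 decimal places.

Y = number of rolls to the first success; geometric, p = 0.166667.
P(Y ≤ 8) = 1 − (1−p)^8 = 1 − 0.232568 = 0.767432

0.7674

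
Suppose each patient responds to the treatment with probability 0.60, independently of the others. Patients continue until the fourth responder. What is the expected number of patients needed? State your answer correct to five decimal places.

Y = total patients until the fourth success; negative binomial with r=4, p=0.60.
E[Y] = r / p = 4 / 0.60 = 6.6666667

6.66667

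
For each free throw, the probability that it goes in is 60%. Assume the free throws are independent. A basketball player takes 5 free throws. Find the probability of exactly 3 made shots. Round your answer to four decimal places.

X ~ Binomial(n=5, p=0.60).
P(X=3) = C(5,3) · p^3 · (1−p)^2
= 10 · 0.216 · 0.16 = 0.345600

0.3456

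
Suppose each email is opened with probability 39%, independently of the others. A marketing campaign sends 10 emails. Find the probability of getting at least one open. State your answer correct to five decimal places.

P(at least one) = 1 − P(none) = 1 − (1 − 0.39)^10
= 1 − 0.0071334 = 0.9928666

0.99287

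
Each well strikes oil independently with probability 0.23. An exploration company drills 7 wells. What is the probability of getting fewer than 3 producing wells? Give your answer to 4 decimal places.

0.7967

X ~ Binomial(7, 0.23); P(X ≤ 2) = Σ C(7,k) p^k (1−p)^(7−k) over k:
  k=0: C(7,0)·0.23^0·0.77^7 = 0.160485
  k=1: C(7,1)·0.23^1·0.77^6 = 0.335560
  k=2: C(7,2)·0.23^2·0.77^5 = 0.300697
Total = 0.796742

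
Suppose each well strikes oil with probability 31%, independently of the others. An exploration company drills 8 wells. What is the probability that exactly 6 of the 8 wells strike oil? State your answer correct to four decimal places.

0.0118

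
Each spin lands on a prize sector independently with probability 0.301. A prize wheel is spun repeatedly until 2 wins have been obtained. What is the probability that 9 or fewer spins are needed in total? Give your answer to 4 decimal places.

0.8058

Finishing within 9 spins ⇔ at least 2 successes in the first 9. With X ~ Binomial(9, 0.301), P(Y ≤ 9) = 1 − P(X ≤ 1).
  k=0: C(9,0)·0.301^0·0.699^9 = 0.039838
  k=1: C(9,1)·0.301^1·0.699^8 = 0.154393
1 − 0.194230 = 0.805770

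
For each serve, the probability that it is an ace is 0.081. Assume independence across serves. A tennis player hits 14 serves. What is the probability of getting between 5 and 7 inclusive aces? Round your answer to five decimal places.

X ~ Binomial(14, 0.081); P(5 ≤ X ≤ 7) = Σ C(14,k) p^k (1−p)^(14−k) over k:
  k=5: C(14,5)·0.081^5·0.919^9 = 0.0032638
  k=6: C(14,6)·0.081^6·0.919^8 = 0.0004315
  k=7: C(14,7)·0.081^7·0.919^7 = 0.0000435
Total = 0.0037388

0.00374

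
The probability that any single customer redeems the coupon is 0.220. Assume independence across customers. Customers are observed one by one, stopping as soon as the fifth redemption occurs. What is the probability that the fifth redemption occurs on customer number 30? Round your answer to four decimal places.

0.0246

Y = trial on which the fifth success occurs; negative binomial, r=5, p=0.22.
P(Y=30) = C(29,4) · p^5 · (1−p)^25
= 23751 · 0.00051536 · 0.0020062 = 0.024556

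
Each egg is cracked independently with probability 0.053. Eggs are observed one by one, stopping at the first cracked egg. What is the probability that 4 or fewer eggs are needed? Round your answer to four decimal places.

0.1957

Y = number of eggs to the first success; geometric, p = 0.053.
P(Y ≤ 4) = 1 − (1−p)^4 = 1 − 0.804266 = 0.195734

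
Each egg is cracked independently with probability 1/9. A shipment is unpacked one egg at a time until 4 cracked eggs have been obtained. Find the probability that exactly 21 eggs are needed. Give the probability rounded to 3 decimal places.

0.023

Y = trial on which the fourth success occurs; negative binomial, r=4, p=0.111111.
P(Y=21) = C(20,3) · p^4 · (1−p)^17
= 1140 · 0.00015242 · 0.13502 = 0.02346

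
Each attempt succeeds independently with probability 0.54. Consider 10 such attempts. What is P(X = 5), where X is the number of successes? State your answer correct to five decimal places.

X ~ Binomial(n=10, p=0.54).
P(X=5) = C(10,5) · p^5 · (1−p)^5
= 252 · 0.045917 · 0.020596 = 0.2383189

0.23832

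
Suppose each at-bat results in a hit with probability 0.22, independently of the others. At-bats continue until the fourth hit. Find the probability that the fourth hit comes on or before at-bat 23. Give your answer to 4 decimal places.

Finishing within 23 at-bats ⇔ at least 4 successes in the first 23. With X ~ Binomial(23, 0.22), P(Y ≤ 23) = 1 − P(X ≤ 3).
  k=0: C(23,0)·0.22^0·0.78^23 = 0.003297
  k=1: C(23,1)·0.22^1·0.78^22 = 0.021391
  k=2: C(23,2)·0.22^2·0.78^21 = 0.066367
  k=3: C(23,3)·0.22^3·0.78^20 = 0.131032
1 − 0.222088 = 0.777912

0.7779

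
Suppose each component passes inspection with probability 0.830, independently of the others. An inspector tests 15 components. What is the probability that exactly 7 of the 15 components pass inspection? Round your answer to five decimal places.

X ~ Binomial(n=15, p=0.83).
P(X=7) = C(15,7) · p^7 · (1−p)^8
= 6435 · 0.27136 · 6.9758e-07 = 0.0012181

0.00122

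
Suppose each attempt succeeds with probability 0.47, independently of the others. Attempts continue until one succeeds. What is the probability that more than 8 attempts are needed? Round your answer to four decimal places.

0.0062

Y = number of attempts to the first success; geometric, p = 0.47.
P(Y > 8) = P(first 8 all fail) = (1−p)^8 = 0.006226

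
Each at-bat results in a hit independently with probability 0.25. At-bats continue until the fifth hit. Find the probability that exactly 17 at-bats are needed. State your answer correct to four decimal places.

0.0563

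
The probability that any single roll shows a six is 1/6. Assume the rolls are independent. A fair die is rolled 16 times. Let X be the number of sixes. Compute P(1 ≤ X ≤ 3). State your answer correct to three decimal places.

0.675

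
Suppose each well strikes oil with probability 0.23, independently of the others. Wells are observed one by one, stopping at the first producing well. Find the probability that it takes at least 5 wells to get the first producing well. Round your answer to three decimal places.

Y = number of wells to the first success; geometric, p = 0.23.
P(Y > 4) = P(first 4 all fail) = (1−p)^4 = 0.35153

0.352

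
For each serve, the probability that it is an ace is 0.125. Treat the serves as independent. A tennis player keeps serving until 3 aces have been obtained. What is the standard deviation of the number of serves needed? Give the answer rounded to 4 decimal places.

12.9615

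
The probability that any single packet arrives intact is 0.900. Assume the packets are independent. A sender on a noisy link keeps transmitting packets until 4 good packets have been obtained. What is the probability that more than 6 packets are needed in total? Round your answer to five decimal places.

Needing more than 6 packets ⇔ fewer than 4 successes in the first 6. With X ~ Binomial(6, 0.90), P(Y > 6) = P(X ≤ 3).
  k=0: C(6,0)·0.90^0·0.10^6 = 0.0000010
  k=1: C(6,1)·0.90^1·0.10^5 = 0.0000540
  k=2: C(6,2)·0.90^2·0.10^4 = 0.0012150
  k=3: C(6,3)·0.90^3·0.10^3 = 0.0145800
P(X ≤ 3) = 0.0158500

0.01585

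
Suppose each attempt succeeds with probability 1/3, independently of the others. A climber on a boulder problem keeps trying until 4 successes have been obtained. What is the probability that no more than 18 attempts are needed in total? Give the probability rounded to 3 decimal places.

0.898

Finishing within 18 attempts ⇔ at least 4 successes in the first 18. With X ~ Binomial(18, 0.333333), P(Y ≤ 18) = 1 − P(X ≤ 3).
  k=0: C(18,0)·0.333333^0·0.666667^18 = 0.00068
  k=1: C(18,1)·0.333333^1·0.666667^17 = 0.00609
  k=2: C(18,2)·0.333333^2·0.666667^16 = 0.02588
  k=3: C(18,3)·0.333333^3·0.666667^15 = 0.06902
1 − 0.10167 = 0.89833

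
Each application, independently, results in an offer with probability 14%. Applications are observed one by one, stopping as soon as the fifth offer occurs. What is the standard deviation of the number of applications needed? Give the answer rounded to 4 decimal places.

Y = total applications until the fifth success; negative binomial with r=5, p=0.14.
SD(Y) = √[r(1−p)/p²] = √(219.387755) = 14.811744

14.8117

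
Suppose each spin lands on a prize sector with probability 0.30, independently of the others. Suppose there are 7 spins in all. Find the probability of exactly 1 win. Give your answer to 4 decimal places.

0.2471

X ~ Binomial(n=7, p=0.30).
P(X=1) = C(7,1) · p^1 · (1−p)^6
= 7 · 0.3 · 0.11765 = 0.247063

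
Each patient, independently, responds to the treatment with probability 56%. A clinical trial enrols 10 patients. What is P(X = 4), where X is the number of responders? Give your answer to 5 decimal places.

X ~ Binomial(n=10, p=0.56).
P(X=4) = C(10,4) · p^4 · (1−p)^6
= 210 · 0.098345 · 0.0072563 = 0.1498606

0.14986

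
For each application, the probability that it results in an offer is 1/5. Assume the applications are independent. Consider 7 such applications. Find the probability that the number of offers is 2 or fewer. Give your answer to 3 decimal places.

X ~ Binomial(7, 0.20); P(X ≤ 2) = Σ C(7,k) p^k (1−p)^(7−k) over k:
  k=0: C(7,0)·0.20^0·0.80^7 = 0.20972
  k=1: C(7,1)·0.20^1·0.80^6 = 0.36700
  k=2: C(7,2)·0.20^2·0.80^5 = 0.27525
Total = 0.85197

0.852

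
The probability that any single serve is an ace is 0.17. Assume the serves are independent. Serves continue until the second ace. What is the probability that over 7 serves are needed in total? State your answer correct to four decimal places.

Needing more than 7 serves ⇔ fewer than 2 successes in the first 7. With X ~ Binomial(7, 0.17), P(Y > 7) = P(X ≤ 1).
  k=0: C(7,0)·0.17^0·0.83^7 = 0.271361
  k=1: C(7,1)·0.17^1·0.83^6 = 0.389059
P(X ≤ 1) = 0.660420

0.6604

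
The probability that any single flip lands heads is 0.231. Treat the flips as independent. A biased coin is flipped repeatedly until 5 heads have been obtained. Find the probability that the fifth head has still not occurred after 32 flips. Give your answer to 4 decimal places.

0.1080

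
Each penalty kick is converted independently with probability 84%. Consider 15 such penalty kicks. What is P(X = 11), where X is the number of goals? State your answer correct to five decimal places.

X ~ Binomial(n=15, p=0.84).
P(X=11) = C(15,11) · p^11 · (1−p)^4
= 1365 · 0.14692 · 0.00065536 = 0.1314270

0.13143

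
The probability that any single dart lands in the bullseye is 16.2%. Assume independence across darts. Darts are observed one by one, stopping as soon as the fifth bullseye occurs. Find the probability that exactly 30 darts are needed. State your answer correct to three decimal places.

0.032

Y = trial on which the fifth success occurs; negative binomial, r=5, p=0.162.
P(Y=30) = C(29,4) · p^5 · (1−p)^25
= 23751 · 0.00011158 · 0.012053 = 0.03194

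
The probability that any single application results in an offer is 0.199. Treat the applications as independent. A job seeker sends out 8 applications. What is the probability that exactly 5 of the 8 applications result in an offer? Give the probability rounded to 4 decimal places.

X ~ Binomial(n=8, p=0.199).
P(X=5) = C(8,5) · p^5 · (1−p)^3
= 56 · 0.00031208 · 0.51392 = 0.008982

0.0090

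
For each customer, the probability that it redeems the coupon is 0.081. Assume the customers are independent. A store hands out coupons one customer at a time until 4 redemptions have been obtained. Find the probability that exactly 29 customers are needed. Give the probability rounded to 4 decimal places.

0.0171

Y = trial on which the fourth success occurs; negative binomial, r=4, p=0.081.
P(Y=29) = C(28,3) · p^4 · (1−p)^25
= 3276 · 4.3047e-05 · 0.12103 = 0.017068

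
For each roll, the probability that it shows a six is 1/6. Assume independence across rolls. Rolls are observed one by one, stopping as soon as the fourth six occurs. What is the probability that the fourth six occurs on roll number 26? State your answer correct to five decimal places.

Y = trial on which the fourth success occurs; negative binomial, r=4, p=0.166667.
P(Y=26) = C(25,3) · p^4 · (1−p)^22
= 2300 · 0.0007716 · 0.018114 = 0.0321466

0.03215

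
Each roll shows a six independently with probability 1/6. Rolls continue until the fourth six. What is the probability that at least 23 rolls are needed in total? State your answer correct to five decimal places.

Needing more than 22 rolls ⇔ fewer than 4 successes in the first 22. With X ~ Binomial(22, 0.166667), P(Y > 22) = P(X ≤ 3).
  k=0: C(22,0)·0.166667^0·0.833333^22 = 0.0181139
  k=1: C(22,1)·0.166667^1·0.833333^21 = 0.0797013
  k=2: C(22,2)·0.166667^2·0.833333^20 = 0.1673727
  k=3: C(22,3)·0.166667^3·0.833333^19 = 0.2231636
P(X ≤ 3) = 0.4883514

0.48835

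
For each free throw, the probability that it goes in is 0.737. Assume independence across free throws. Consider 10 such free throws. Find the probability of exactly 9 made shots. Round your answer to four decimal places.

X ~ Binomial(n=10, p=0.737).
P(X=9) = C(10,9) · p^9 · (1−p)^1
= 10 · 0.064152 · 0.263 = 0.168719

0.1687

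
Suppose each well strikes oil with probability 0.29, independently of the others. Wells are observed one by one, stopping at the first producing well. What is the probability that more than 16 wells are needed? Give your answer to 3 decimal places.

Y = number of wells to the first success; geometric, p = 0.29.
P(Y > 16) = P(first 16 all fail) = (1−p)^16 = 0.00417

0.004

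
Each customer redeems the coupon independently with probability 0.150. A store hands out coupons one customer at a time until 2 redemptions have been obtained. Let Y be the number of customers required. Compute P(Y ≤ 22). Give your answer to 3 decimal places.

0.863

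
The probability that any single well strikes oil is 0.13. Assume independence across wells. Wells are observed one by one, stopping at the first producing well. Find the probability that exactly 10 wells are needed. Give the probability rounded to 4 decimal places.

0.0371

Geometric (trials to first success), p = 0.13.
P(Y = 10) = (1−p)^9 · p = 0.28554 · 0.13 = 0.037121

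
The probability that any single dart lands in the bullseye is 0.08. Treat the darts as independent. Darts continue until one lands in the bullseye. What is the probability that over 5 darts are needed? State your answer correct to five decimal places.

0.65908

Y = number of darts to the first success; geometric, p = 0.08.
P(Y > 5) = P(first 5 all fail) = (1−p)^5 = 0.6590815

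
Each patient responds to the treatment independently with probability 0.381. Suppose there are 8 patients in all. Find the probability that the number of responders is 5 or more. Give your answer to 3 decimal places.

X ~ Binomial(8, 0.381); P(X ≥ 5) = Σ C(8,k) p^k (1−p)^(8−k) over k:
  k=5: C(8,5)·0.381^5·0.619^3 = 0.10663
  k=6: C(8,6)·0.381^6·0.619^2 = 0.03282
  k=7: C(8,7)·0.381^7·0.619^1 = 0.00577
  k=8: C(8,8)·0.381^8·0.619^0 = 0.00044
Total = 0.14566

0.146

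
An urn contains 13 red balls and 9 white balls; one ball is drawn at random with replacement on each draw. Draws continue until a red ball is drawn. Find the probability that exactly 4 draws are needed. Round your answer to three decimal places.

0.040

Geometric (trials to first success), p = 0.590909.
P(Y = 4) = (1−p)^3 · p = 0.068464 · 0.590909 = 0.04046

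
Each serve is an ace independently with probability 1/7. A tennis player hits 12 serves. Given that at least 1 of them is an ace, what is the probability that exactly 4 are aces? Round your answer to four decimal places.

0.0713

X ~ Binomial(12, 0.142857). Want P(X=4 | X≥1) = P(X=4) / P(X≥1).
P(X=4) = C(12,4)·0.142857^4·0.857143^8 = 0.060067
P(X≥1) = 1 − 0.157267 = 0.842733
Ratio = 0.060067 / 0.842733 = 0.071277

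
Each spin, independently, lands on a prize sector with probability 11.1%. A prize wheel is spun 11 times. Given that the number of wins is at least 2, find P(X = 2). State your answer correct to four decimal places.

X ~ Binomial(11, 0.111). Want P(X=2 | X≥2) = P(X=2) / P(X≥2).
P(X=2) = C(11,2)·0.111^2·0.889^9 = 0.235031
P(X≥2) = 1 − 0.274107 − 0.376473 = 0.349421
Ratio = 0.235031 / 0.349421 = 0.672629

0.6726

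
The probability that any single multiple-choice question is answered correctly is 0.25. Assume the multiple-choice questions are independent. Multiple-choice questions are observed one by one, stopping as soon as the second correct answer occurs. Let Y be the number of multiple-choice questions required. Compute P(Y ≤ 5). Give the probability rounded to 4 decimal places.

Finishing within 5 multiple-choice questions ⇔ at least 2 successes in the first 5. With X ~ Binomial(5, 0.25), P(Y ≤ 5) = 1 − P(X ≤ 1).
  k=0: C(5,0)·0.25^0·0.75^5 = 0.237305
  k=1: C(5,1)·0.25^1·0.75^4 = 0.395508
1 − 0.632812 = 0.367188

0.3672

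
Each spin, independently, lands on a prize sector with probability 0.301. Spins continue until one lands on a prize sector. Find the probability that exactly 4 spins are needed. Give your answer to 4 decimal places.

Geometric (trials to first success), p = 0.301.
P(Y = 4) = (1−p)^3 · p = 0.34153 · 0.301 = 0.102801

0.1028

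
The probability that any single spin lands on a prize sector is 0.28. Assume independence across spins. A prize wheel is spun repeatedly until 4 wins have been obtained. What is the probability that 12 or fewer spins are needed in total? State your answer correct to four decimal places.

Finishing within 12 spins ⇔ at least 4 successes in the first 12. With X ~ Binomial(12, 0.28), P(Y ≤ 12) = 1 − P(X ≤ 3).
  k=0: C(12,0)·0.28^0·0.72^12 = 0.019408
  k=1: C(12,1)·0.28^1·0.72^11 = 0.090573
  k=2: C(12,2)·0.28^2·0.72^10 = 0.193725
  k=3: C(12,3)·0.28^3·0.72^9 = 0.251125
1 − 0.554830 = 0.445170

0.4452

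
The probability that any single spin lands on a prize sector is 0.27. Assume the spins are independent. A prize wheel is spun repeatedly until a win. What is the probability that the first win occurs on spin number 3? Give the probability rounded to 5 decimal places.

0.14388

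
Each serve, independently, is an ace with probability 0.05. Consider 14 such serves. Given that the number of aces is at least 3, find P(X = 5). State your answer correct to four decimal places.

X ~ Binomial(14, 0.05). Want P(X=5 | X≥3) = P(X=5) / P(X≥3).
P(X=5) = C(14,5)·0.05^5·0.95^9 = 0.000394
P(X≥3) = 1 − 0.487675 − 0.359339 − 0.122932 = 0.030054
Ratio = 0.000394 / 0.030054 = 0.013120

0.0131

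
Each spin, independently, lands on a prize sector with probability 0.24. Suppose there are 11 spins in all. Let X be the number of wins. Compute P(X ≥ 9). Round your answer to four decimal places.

0.0001

X ~ Binomial(11, 0.24); P(X ≥ 9) = Σ C(11,k) p^k (1−p)^(11−k) over k:
  k=9: C(11,9)·0.24^9·0.76^2 = 0.000084
  k=10: C(11,10)·0.24^10·0.76^1 = 0.000005
  k=11: C(11,11)·0.24^11·0.76^0 = 0.000000
Total = 0.000089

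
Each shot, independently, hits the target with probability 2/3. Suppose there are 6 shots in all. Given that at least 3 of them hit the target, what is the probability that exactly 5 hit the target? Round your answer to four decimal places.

X ~ Binomial(6, 0.666667). Want P(X=5 | X≥3) = P(X=5) / P(X≥3).
P(X=5) = C(6,5)·0.666667^5·0.333333^1 = 0.263374
P(X≥3) = 1 − 0.001372 − 0.016461 − 0.082305 = 0.899863
Ratio = 0.263374 / 0.899863 = 0.292683

0.2927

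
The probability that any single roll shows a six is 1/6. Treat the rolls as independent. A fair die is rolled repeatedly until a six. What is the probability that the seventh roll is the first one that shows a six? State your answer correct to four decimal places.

Geometric (trials to first success), p = 0.166667.
P(Y = 7) = (1−p)^6 · p = 0.3349 · 0.166667 = 0.055816

0.0558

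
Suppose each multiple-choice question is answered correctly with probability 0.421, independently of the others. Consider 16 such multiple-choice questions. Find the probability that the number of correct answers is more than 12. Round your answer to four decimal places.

X ~ Binomial(16, 0.421); P(X ≥ 13) = Σ C(16,k) p^k (1−p)^(16−k) over k:
  k=13: C(16,13)·0.421^13·0.579^3 = 0.001419
  k=14: C(16,14)·0.421^14·0.579^2 = 0.000221
  k=15: C(16,15)·0.421^15·0.579^1 = 0.000021
  k=16: C(16,16)·0.421^16·0.579^0 = 0.000001
Total = 0.001662

0.0017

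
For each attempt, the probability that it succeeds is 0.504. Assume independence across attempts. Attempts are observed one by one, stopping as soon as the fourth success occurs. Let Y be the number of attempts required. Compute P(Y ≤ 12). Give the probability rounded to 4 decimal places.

Finishing within 12 attempts ⇔ at least 4 successes in the first 12. With X ~ Binomial(12, 0.504), P(Y ≤ 12) = 1 − P(X ≤ 3).
  k=0: C(12,0)·0.504^0·0.496^12 = 0.000222
  k=1: C(12,1)·0.504^1·0.496^11 = 0.002703
  k=2: C(12,2)·0.504^2·0.496^10 = 0.015109
  k=3: C(12,3)·0.504^3·0.496^9 = 0.051174
1 − 0.069208 = 0.930792

0.9308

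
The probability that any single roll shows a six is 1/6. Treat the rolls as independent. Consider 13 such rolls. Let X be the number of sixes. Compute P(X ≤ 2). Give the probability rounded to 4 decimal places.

X ~ Binomial(13, 0.166667); P(X ≤ 2) = Σ C(13,k) p^k (1−p)^(13−k) over k:
  k=0: C(13,0)·0.166667^0·0.833333^13 = 0.093464
  k=1: C(13,1)·0.166667^1·0.833333^12 = 0.243006
  k=2: C(13,2)·0.166667^2·0.833333^11 = 0.291607
Total = 0.628077

0.6281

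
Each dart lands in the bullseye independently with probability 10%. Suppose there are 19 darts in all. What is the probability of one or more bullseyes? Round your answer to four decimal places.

0.8649

P(at least one) = 1 − P(none) = 1 − (1 − 0.10)^19
= 1 − 0.135085 = 0.864915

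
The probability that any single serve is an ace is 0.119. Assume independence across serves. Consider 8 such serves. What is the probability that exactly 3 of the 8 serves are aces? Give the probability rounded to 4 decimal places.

0.0501

X ~ Binomial(n=8, p=0.119).
P(X=3) = C(8,3) · p^3 · (1−p)^5
= 56 · 0.0016852 · 0.53074 = 0.050085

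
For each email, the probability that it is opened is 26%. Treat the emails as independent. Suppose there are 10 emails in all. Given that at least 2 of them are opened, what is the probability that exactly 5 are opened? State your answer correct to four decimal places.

0.0854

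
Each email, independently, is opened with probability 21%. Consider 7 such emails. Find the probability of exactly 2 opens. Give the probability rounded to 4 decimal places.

0.2850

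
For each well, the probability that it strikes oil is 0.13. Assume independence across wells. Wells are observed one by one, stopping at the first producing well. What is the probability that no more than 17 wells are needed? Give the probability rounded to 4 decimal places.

Y = number of wells to the first success; geometric, p = 0.13.
P(Y ≤ 17) = 1 − (1−p)^17 = 1 − 0.093719 = 0.906281

0.9063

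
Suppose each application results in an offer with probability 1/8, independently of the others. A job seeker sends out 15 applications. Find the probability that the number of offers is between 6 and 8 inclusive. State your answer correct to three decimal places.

X ~ Binomial(15, 0.125); P(6 ≤ X ≤ 8) = Σ C(15,k) p^k (1−p)^(15−k) over k:
  k=6: C(15,6)·0.125^6·0.875^9 = 0.00574
  k=7: C(15,7)·0.125^7·0.875^8 = 0.00105
  k=8: C(15,8)·0.125^8·0.875^7 = 0.00015
Total = 0.00695

0.007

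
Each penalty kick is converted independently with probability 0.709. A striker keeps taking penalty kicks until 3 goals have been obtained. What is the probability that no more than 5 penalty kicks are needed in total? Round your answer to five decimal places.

Finishing within 5 penalty kicks ⇔ at least 3 successes in the first 5. With X ~ Binomial(5, 0.709), P(Y ≤ 5) = 1 − P(X ≤ 2).
  k=0: C(5,0)·0.709^0·0.291^5 = 0.0020867
  k=1: C(5,1)·0.709^1·0.291^4 = 0.0254207
  k=2: C(5,2)·0.709^2·0.291^3 = 0.1238715
1 − 0.1513790 = 0.8486210

0.84862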